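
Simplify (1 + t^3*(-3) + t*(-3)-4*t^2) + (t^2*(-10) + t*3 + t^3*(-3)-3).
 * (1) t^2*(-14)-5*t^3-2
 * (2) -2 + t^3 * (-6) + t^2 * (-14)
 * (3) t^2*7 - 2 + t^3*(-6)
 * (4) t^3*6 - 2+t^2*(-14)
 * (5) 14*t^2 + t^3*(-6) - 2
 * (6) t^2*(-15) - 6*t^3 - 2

Adding the polynomials and combining like terms:
(1 + t^3*(-3) + t*(-3) - 4*t^2) + (t^2*(-10) + t*3 + t^3*(-3) - 3)
= -2 + t^3 * (-6) + t^2 * (-14)
2) -2 + t^3 * (-6) + t^2 * (-14)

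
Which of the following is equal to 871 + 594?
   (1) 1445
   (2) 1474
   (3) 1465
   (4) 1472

871 + 594 = 1465
3) 1465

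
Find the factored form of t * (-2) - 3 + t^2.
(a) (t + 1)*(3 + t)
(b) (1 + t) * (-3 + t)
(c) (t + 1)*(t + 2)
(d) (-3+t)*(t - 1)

We need to factor t * (-2) - 3 + t^2.
The factored form is (1 + t) * (-3 + t).
b) (1 + t) * (-3 + t)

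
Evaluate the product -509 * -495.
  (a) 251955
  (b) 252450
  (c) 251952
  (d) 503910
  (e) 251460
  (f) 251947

-509 * -495 = 251955
a) 251955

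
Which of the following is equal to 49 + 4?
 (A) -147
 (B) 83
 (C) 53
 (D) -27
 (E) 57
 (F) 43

49 + 4 = 53
C) 53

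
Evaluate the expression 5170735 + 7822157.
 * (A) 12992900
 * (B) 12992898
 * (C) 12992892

5170735 + 7822157 = 12992892
C) 12992892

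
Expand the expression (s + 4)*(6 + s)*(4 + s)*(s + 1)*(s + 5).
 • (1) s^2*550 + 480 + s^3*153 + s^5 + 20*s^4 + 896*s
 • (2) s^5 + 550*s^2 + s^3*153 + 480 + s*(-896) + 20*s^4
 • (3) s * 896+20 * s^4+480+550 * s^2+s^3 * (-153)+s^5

Expanding (s + 4)*(6 + s)*(4 + s)*(s + 1)*(s + 5):
= s^2*550 + 480 + s^3*153 + s^5 + 20*s^4 + 896*s
1) s^2*550 + 480 + s^3*153 + s^5 + 20*s^4 + 896*s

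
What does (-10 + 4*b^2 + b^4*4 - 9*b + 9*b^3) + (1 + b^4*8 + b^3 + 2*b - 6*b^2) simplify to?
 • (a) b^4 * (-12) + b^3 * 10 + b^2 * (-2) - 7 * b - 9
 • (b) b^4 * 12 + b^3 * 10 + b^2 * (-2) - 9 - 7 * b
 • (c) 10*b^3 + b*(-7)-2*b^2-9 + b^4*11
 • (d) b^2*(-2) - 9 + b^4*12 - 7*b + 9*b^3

Adding the polynomials and combining like terms:
(-10 + 4*b^2 + b^4*4 - 9*b + 9*b^3) + (1 + b^4*8 + b^3 + 2*b - 6*b^2)
= b^4 * 12 + b^3 * 10 + b^2 * (-2) - 9 - 7 * b
b) b^4 * 12 + b^3 * 10 + b^2 * (-2) - 9 - 7 * b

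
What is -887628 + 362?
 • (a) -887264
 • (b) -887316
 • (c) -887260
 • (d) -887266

-887628 + 362 = -887266
d) -887266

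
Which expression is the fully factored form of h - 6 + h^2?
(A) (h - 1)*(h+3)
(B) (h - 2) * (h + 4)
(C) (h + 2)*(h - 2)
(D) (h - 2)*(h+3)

We need to factor h - 6 + h^2.
The factored form is (h - 2)*(h+3).
D) (h - 2)*(h+3)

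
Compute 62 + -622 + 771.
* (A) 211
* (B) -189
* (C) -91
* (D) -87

First: 62 + -622 = -560
Then: -560 + 771 = 211
A) 211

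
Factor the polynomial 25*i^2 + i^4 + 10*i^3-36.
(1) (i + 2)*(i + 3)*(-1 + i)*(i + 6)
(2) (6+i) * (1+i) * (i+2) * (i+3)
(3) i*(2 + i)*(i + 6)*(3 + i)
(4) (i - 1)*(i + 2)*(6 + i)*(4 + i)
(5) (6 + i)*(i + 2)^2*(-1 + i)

We need to factor 25*i^2 + i^4 + 10*i^3-36.
The factored form is (i + 2)*(i + 3)*(-1 + i)*(i + 6).
1) (i + 2)*(i + 3)*(-1 + i)*(i + 6)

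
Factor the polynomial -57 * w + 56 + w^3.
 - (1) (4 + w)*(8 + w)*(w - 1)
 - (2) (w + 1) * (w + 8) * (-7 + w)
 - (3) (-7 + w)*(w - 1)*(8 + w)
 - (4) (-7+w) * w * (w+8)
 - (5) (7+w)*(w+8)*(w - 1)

We need to factor -57 * w + 56 + w^3.
The factored form is (-7 + w)*(w - 1)*(8 + w).
3) (-7 + w)*(w - 1)*(8 + w)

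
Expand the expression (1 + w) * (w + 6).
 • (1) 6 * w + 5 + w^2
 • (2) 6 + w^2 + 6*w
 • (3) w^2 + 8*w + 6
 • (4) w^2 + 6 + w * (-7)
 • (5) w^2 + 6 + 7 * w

Expanding (1 + w) * (w + 6):
= w^2 + 6 + 7 * w
5) w^2 + 6 + 7 * w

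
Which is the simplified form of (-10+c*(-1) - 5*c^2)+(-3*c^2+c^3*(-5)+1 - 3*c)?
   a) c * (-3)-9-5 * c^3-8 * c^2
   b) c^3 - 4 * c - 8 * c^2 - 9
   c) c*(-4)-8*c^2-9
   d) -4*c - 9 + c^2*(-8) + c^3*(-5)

Adding the polynomials and combining like terms:
(-10 + c*(-1) - 5*c^2) + (-3*c^2 + c^3*(-5) + 1 - 3*c)
= -4*c - 9 + c^2*(-8) + c^3*(-5)
d) -4*c - 9 + c^2*(-8) + c^3*(-5)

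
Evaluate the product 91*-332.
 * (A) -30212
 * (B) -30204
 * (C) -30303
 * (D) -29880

91 * -332 = -30212
A) -30212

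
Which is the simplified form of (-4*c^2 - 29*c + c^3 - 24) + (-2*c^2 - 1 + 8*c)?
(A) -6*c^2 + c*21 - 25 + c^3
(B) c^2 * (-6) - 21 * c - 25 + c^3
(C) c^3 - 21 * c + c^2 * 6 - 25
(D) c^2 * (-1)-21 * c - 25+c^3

Adding the polynomials and combining like terms:
(-4*c^2 - 29*c + c^3 - 24) + (-2*c^2 - 1 + 8*c)
= c^2 * (-6) - 21 * c - 25 + c^3
B) c^2 * (-6) - 21 * c - 25 + c^3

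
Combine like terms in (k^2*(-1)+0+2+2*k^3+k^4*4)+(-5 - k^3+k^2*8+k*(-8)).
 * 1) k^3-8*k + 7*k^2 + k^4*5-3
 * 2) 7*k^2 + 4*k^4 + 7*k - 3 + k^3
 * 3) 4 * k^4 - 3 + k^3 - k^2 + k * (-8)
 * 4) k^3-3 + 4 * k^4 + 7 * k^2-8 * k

Adding the polynomials and combining like terms:
(k^2*(-1) + 0 + 2 + 2*k^3 + k^4*4) + (-5 - k^3 + k^2*8 + k*(-8))
= k^3-3 + 4 * k^4 + 7 * k^2-8 * k
4) k^3-3 + 4 * k^4 + 7 * k^2-8 * k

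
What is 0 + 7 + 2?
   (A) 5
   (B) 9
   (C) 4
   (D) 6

First: 0 + 7 = 7
Then: 7 + 2 = 9
B) 9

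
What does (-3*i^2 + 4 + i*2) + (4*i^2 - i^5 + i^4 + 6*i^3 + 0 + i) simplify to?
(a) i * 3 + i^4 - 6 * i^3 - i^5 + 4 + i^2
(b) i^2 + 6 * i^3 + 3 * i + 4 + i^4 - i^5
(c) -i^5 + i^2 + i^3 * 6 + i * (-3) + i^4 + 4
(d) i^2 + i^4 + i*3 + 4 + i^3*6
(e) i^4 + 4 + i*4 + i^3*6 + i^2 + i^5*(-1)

Adding the polynomials and combining like terms:
(-3*i^2 + 4 + i*2) + (4*i^2 - i^5 + i^4 + 6*i^3 + 0 + i)
= i^2 + 6 * i^3 + 3 * i + 4 + i^4 - i^5
b) i^2 + 6 * i^3 + 3 * i + 4 + i^4 - i^5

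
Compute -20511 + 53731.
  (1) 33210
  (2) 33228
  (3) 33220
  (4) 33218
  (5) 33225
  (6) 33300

-20511 + 53731 = 33220
3) 33220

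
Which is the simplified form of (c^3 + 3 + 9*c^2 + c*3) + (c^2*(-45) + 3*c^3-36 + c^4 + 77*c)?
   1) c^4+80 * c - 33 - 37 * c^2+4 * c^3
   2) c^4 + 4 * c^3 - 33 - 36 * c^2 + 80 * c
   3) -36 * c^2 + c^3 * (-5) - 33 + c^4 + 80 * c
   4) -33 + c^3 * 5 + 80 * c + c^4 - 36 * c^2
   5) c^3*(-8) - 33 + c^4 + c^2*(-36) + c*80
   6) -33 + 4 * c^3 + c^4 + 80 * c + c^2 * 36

Adding the polynomials and combining like terms:
(c^3 + 3 + 9*c^2 + c*3) + (c^2*(-45) + 3*c^3 - 36 + c^4 + 77*c)
= c^4 + 4 * c^3 - 33 - 36 * c^2 + 80 * c
2) c^4 + 4 * c^3 - 33 - 36 * c^2 + 80 * c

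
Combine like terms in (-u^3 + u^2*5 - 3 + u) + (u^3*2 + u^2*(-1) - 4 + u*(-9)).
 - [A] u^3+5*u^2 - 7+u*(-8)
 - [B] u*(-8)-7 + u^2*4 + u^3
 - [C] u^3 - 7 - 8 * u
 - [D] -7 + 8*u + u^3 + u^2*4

Adding the polynomials and combining like terms:
(-u^3 + u^2*5 - 3 + u) + (u^3*2 + u^2*(-1) - 4 + u*(-9))
= u*(-8)-7 + u^2*4 + u^3
B) u*(-8)-7 + u^2*4 + u^3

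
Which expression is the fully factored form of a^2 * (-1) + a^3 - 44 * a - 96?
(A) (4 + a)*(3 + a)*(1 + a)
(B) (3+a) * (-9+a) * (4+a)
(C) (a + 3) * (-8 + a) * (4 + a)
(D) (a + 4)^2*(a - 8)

We need to factor a^2 * (-1) + a^3 - 44 * a - 96.
The factored form is (a + 3) * (-8 + a) * (4 + a).
C) (a + 3) * (-8 + a) * (4 + a)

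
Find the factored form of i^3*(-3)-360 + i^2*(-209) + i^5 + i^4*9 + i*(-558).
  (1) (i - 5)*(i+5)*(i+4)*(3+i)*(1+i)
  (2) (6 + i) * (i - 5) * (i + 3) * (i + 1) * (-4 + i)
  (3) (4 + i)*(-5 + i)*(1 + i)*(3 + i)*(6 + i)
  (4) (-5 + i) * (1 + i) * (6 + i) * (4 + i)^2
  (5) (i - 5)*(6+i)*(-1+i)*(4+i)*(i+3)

We need to factor i^3*(-3)-360 + i^2*(-209) + i^5 + i^4*9 + i*(-558).
The factored form is (4 + i)*(-5 + i)*(1 + i)*(3 + i)*(6 + i).
3) (4 + i)*(-5 + i)*(1 + i)*(3 + i)*(6 + i)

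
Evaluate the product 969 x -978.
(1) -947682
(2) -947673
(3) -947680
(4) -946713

969 * -978 = -947682
1) -947682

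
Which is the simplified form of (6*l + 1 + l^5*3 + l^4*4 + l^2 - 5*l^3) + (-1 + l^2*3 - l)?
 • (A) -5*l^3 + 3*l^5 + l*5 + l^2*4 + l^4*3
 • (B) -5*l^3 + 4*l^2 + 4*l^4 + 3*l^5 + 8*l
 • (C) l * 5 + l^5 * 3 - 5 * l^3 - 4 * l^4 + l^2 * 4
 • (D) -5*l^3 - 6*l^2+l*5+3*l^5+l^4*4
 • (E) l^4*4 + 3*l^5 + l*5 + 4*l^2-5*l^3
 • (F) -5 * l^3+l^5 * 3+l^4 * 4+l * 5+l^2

Adding the polynomials and combining like terms:
(6*l + 1 + l^5*3 + l^4*4 + l^2 - 5*l^3) + (-1 + l^2*3 - l)
= l^4*4 + 3*l^5 + l*5 + 4*l^2-5*l^3
E) l^4*4 + 3*l^5 + l*5 + 4*l^2-5*l^3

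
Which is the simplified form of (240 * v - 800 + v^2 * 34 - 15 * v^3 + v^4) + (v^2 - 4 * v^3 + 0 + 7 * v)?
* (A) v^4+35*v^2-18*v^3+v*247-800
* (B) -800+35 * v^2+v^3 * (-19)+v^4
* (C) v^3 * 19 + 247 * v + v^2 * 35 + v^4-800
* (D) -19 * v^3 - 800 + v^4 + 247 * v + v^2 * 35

Adding the polynomials and combining like terms:
(240*v - 800 + v^2*34 - 15*v^3 + v^4) + (v^2 - 4*v^3 + 0 + 7*v)
= -19 * v^3 - 800 + v^4 + 247 * v + v^2 * 35
D) -19 * v^3 - 800 + v^4 + 247 * v + v^2 * 35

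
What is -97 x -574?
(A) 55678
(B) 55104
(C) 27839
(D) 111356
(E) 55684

-97 * -574 = 55678
A) 55678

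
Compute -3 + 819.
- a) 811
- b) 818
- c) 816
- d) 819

-3 + 819 = 816
c) 816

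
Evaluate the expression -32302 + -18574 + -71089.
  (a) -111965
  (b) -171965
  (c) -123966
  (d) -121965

First: -32302 + -18574 = -50876
Then: -50876 + -71089 = -121965
d) -121965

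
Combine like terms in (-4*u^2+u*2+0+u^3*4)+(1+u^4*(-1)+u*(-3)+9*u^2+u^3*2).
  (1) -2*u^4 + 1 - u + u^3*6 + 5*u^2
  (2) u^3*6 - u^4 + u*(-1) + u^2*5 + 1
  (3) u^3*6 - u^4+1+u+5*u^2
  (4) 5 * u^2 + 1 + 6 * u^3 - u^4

Adding the polynomials and combining like terms:
(-4*u^2 + u*2 + 0 + u^3*4) + (1 + u^4*(-1) + u*(-3) + 9*u^2 + u^3*2)
= u^3*6 - u^4 + u*(-1) + u^2*5 + 1
2) u^3*6 - u^4 + u*(-1) + u^2*5 + 1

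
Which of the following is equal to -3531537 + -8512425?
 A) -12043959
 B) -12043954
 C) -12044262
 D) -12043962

-3531537 + -8512425 = -12043962
D) -12043962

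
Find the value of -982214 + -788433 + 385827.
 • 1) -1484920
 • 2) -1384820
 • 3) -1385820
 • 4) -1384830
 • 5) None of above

First: -982214 + -788433 = -1770647
Then: -1770647 + 385827 = -1384820
2) -1384820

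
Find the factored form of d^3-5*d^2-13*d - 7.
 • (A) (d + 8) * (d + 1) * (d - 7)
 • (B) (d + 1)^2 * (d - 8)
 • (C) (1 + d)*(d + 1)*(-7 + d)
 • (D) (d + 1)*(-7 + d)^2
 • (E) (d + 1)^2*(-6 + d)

We need to factor d^3-5*d^2-13*d - 7.
The factored form is (1 + d)*(d + 1)*(-7 + d).
C) (1 + d)*(d + 1)*(-7 + d)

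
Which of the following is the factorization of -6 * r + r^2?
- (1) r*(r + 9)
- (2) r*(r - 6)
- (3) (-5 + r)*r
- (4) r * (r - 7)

We need to factor -6 * r + r^2.
The factored form is r*(r - 6).
2) r*(r - 6)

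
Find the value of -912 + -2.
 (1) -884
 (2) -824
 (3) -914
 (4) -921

-912 + -2 = -914
3) -914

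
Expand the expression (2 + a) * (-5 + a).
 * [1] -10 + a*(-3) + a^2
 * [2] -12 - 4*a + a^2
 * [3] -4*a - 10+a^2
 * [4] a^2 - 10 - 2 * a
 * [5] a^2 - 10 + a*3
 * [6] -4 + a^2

Expanding (2 + a) * (-5 + a):
= -10 + a*(-3) + a^2
1) -10 + a*(-3) + a^2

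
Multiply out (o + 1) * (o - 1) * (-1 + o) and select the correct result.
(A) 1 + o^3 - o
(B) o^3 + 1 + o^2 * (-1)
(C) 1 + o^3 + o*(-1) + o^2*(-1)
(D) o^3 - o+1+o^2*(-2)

Expanding (o + 1) * (o - 1) * (-1 + o):
= 1 + o^3 + o*(-1) + o^2*(-1)
C) 1 + o^3 + o*(-1) + o^2*(-1)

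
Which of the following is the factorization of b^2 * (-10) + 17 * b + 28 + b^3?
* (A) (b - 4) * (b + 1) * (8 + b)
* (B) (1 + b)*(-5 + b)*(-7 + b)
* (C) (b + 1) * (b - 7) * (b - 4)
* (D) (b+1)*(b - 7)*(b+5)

We need to factor b^2 * (-10) + 17 * b + 28 + b^3.
The factored form is (b + 1) * (b - 7) * (b - 4).
C) (b + 1) * (b - 7) * (b - 4)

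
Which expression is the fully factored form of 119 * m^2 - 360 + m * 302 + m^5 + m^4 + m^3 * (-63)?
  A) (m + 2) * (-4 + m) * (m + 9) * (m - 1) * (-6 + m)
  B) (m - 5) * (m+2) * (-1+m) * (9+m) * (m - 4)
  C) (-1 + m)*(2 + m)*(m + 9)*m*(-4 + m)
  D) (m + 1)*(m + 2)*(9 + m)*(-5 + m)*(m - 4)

We need to factor 119 * m^2 - 360 + m * 302 + m^5 + m^4 + m^3 * (-63).
The factored form is (m - 5) * (m+2) * (-1+m) * (9+m) * (m - 4).
B) (m - 5) * (m+2) * (-1+m) * (9+m) * (m - 4)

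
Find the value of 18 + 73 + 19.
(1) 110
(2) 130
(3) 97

First: 18 + 73 = 91
Then: 91 + 19 = 110
1) 110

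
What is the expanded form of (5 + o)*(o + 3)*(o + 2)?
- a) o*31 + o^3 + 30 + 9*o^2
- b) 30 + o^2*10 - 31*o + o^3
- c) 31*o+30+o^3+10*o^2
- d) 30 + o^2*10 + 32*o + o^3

Expanding (5 + o)*(o + 3)*(o + 2):
= 31*o+30+o^3+10*o^2
c) 31*o+30+o^3+10*o^2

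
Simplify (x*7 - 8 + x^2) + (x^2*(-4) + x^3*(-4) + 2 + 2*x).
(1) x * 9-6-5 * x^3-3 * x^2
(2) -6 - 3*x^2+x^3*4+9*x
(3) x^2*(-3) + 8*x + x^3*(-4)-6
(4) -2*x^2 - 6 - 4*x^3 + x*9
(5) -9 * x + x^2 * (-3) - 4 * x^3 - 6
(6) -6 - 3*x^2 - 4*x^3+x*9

Adding the polynomials and combining like terms:
(x*7 - 8 + x^2) + (x^2*(-4) + x^3*(-4) + 2 + 2*x)
= -6 - 3*x^2 - 4*x^3+x*9
6) -6 - 3*x^2 - 4*x^3+x*9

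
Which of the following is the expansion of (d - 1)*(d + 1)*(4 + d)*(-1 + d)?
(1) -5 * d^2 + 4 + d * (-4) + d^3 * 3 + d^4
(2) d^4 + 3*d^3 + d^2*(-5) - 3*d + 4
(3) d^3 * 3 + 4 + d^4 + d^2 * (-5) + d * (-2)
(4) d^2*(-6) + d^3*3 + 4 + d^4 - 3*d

Expanding (d - 1)*(d + 1)*(4 + d)*(-1 + d):
= d^4 + 3*d^3 + d^2*(-5) - 3*d + 4
2) d^4 + 3*d^3 + d^2*(-5) - 3*d + 4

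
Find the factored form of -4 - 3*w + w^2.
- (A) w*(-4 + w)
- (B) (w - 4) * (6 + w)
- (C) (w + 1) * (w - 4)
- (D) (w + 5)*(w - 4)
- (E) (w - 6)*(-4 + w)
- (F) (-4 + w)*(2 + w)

We need to factor -4 - 3*w + w^2.
The factored form is (w + 1) * (w - 4).
C) (w + 1) * (w - 4)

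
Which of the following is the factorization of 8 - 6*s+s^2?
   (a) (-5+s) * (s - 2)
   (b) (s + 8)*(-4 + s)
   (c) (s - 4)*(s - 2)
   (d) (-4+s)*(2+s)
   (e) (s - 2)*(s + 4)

We need to factor 8 - 6*s+s^2.
The factored form is (s - 4)*(s - 2).
c) (s - 4)*(s - 2)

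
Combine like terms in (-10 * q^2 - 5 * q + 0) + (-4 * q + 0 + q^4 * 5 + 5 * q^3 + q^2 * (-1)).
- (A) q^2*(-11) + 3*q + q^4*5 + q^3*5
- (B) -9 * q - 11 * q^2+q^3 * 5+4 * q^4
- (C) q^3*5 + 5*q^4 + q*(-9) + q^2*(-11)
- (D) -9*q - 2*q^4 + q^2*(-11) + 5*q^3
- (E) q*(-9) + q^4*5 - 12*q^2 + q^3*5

Adding the polynomials and combining like terms:
(-10*q^2 - 5*q + 0) + (-4*q + 0 + q^4*5 + 5*q^3 + q^2*(-1))
= q^3*5 + 5*q^4 + q*(-9) + q^2*(-11)
C) q^3*5 + 5*q^4 + q*(-9) + q^2*(-11)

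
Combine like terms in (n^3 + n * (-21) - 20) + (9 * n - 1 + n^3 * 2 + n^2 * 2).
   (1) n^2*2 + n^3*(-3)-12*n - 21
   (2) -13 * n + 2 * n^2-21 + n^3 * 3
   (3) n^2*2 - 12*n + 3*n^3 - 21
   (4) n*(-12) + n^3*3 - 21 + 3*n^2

Adding the polynomials and combining like terms:
(n^3 + n*(-21) - 20) + (9*n - 1 + n^3*2 + n^2*2)
= n^2*2 - 12*n + 3*n^3 - 21
3) n^2*2 - 12*n + 3*n^3 - 21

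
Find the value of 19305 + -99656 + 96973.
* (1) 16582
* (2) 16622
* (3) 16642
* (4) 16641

First: 19305 + -99656 = -80351
Then: -80351 + 96973 = 16622
2) 16622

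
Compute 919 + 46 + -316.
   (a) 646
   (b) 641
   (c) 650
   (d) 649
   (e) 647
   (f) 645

First: 919 + 46 = 965
Then: 965 + -316 = 649
d) 649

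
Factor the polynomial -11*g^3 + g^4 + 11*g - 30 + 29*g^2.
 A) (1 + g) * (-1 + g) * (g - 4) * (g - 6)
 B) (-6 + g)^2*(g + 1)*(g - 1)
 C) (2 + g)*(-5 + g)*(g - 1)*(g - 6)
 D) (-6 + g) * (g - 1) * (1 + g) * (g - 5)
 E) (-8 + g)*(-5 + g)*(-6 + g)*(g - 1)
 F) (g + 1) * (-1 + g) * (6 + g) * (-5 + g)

We need to factor -11*g^3 + g^4 + 11*g - 30 + 29*g^2.
The factored form is (-6 + g) * (g - 1) * (1 + g) * (g - 5).
D) (-6 + g) * (g - 1) * (1 + g) * (g - 5)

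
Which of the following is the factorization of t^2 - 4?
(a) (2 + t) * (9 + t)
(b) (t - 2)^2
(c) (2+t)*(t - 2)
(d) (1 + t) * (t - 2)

We need to factor t^2 - 4.
The factored form is (2+t)*(t - 2).
c) (2+t)*(t - 2)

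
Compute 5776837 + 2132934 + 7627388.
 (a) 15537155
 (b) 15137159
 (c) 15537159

First: 5776837 + 2132934 = 7909771
Then: 7909771 + 7627388 = 15537159
c) 15537159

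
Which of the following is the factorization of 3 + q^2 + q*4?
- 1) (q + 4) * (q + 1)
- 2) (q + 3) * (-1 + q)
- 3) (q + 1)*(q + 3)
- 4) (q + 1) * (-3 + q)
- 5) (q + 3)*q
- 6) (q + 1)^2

We need to factor 3 + q^2 + q*4.
The factored form is (q + 1)*(q + 3).
3) (q + 1)*(q + 3)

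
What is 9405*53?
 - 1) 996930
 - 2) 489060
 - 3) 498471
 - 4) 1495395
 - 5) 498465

9405 * 53 = 498465
5) 498465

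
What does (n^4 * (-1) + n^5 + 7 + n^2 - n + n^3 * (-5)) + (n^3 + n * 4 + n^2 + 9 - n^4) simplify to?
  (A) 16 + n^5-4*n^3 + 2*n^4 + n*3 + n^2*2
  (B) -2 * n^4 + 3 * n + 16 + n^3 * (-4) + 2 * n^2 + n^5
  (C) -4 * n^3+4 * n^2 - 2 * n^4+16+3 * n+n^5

Adding the polynomials and combining like terms:
(n^4*(-1) + n^5 + 7 + n^2 - n + n^3*(-5)) + (n^3 + n*4 + n^2 + 9 - n^4)
= -2 * n^4 + 3 * n + 16 + n^3 * (-4) + 2 * n^2 + n^5
B) -2 * n^4 + 3 * n + 16 + n^3 * (-4) + 2 * n^2 + n^5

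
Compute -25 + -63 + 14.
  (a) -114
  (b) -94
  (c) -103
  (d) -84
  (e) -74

First: -25 + -63 = -88
Then: -88 + 14 = -74
e) -74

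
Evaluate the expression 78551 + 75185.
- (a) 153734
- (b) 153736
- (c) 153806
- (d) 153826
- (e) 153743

78551 + 75185 = 153736
b) 153736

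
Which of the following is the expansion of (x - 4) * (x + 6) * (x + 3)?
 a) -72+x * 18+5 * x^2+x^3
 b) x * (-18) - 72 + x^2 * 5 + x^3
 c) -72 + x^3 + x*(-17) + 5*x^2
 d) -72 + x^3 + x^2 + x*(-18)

Expanding (x - 4) * (x + 6) * (x + 3):
= x * (-18) - 72 + x^2 * 5 + x^3
b) x * (-18) - 72 + x^2 * 5 + x^3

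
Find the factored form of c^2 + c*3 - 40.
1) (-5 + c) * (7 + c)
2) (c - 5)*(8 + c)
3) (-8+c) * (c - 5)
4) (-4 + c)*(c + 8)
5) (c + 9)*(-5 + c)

We need to factor c^2 + c*3 - 40.
The factored form is (c - 5)*(8 + c).
2) (c - 5)*(8 + c)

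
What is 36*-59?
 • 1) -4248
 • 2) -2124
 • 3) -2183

36 * -59 = -2124
2) -2124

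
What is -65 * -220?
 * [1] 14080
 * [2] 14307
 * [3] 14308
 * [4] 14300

-65 * -220 = 14300
4) 14300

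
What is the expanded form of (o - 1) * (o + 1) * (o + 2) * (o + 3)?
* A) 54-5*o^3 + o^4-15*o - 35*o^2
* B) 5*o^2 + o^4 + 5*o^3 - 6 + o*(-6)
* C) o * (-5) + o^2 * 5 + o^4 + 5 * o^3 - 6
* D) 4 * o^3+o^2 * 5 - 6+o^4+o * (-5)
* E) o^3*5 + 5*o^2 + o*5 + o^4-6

Expanding (o - 1) * (o + 1) * (o + 2) * (o + 3):
= o * (-5) + o^2 * 5 + o^4 + 5 * o^3 - 6
C) o * (-5) + o^2 * 5 + o^4 + 5 * o^3 - 6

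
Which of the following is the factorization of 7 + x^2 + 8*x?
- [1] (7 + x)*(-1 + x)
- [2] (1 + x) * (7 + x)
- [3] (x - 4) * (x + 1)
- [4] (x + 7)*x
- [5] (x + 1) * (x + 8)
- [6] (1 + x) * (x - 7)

We need to factor 7 + x^2 + 8*x.
The factored form is (1 + x) * (7 + x).
2) (1 + x) * (7 + x)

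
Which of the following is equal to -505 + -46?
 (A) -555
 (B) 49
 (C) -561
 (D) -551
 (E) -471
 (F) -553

-505 + -46 = -551
D) -551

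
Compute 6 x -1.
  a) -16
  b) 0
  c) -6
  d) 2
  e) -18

6 * -1 = -6
c) -6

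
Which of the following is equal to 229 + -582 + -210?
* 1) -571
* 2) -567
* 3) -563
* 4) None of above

First: 229 + -582 = -353
Then: -353 + -210 = -563
3) -563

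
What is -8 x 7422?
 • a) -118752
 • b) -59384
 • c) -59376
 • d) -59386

-8 * 7422 = -59376
c) -59376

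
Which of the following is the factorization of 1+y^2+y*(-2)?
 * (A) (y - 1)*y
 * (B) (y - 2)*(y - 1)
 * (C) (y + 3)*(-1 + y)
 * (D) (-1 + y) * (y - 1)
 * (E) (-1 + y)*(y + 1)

We need to factor 1+y^2+y*(-2).
The factored form is (-1 + y) * (y - 1).
D) (-1 + y) * (y - 1)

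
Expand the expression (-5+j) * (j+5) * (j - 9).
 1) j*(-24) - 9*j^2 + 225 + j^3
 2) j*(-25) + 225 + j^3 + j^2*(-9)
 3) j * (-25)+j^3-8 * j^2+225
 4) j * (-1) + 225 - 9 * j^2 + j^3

Expanding (-5+j) * (j+5) * (j - 9):
= j*(-25) + 225 + j^3 + j^2*(-9)
2) j*(-25) + 225 + j^3 + j^2*(-9)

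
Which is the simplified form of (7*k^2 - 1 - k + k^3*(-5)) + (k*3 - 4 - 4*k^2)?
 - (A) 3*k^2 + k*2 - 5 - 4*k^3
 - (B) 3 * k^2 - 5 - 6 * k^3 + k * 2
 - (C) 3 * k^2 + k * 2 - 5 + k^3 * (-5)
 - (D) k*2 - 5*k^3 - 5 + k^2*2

Adding the polynomials and combining like terms:
(7*k^2 - 1 - k + k^3*(-5)) + (k*3 - 4 - 4*k^2)
= 3 * k^2 + k * 2 - 5 + k^3 * (-5)
C) 3 * k^2 + k * 2 - 5 + k^3 * (-5)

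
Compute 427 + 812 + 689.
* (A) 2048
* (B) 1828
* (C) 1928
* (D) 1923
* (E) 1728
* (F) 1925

First: 427 + 812 = 1239
Then: 1239 + 689 = 1928
C) 1928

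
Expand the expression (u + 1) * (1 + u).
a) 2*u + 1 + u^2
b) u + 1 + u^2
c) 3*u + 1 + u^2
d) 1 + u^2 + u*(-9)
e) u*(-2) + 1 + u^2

Expanding (u + 1) * (1 + u):
= 2*u + 1 + u^2
a) 2*u + 1 + u^2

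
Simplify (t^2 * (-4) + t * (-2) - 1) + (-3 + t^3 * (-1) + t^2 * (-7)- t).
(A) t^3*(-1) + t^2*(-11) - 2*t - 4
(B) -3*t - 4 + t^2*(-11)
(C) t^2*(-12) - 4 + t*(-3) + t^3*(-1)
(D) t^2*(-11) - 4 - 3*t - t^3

Adding the polynomials and combining like terms:
(t^2*(-4) + t*(-2) - 1) + (-3 + t^3*(-1) + t^2*(-7) - t)
= t^2*(-11) - 4 - 3*t - t^3
D) t^2*(-11) - 4 - 3*t - t^3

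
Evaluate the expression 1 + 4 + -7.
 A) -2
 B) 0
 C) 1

First: 1 + 4 = 5
Then: 5 + -7 = -2
A) -2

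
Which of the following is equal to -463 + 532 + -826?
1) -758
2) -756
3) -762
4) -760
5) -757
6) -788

First: -463 + 532 = 69
Then: 69 + -826 = -757
5) -757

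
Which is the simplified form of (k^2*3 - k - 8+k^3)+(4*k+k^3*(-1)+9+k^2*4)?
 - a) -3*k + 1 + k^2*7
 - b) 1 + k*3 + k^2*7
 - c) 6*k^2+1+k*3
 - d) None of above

Adding the polynomials and combining like terms:
(k^2*3 - k - 8 + k^3) + (4*k + k^3*(-1) + 9 + k^2*4)
= 1 + k*3 + k^2*7
b) 1 + k*3 + k^2*7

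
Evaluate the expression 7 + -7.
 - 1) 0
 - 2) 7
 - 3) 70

7 + -7 = 0
1) 0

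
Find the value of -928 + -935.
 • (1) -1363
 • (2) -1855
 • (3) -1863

-928 + -935 = -1863
3) -1863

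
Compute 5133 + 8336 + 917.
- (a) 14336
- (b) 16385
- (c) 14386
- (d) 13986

First: 5133 + 8336 = 13469
Then: 13469 + 917 = 14386
c) 14386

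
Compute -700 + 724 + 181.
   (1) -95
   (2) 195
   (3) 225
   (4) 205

First: -700 + 724 = 24
Then: 24 + 181 = 205
4) 205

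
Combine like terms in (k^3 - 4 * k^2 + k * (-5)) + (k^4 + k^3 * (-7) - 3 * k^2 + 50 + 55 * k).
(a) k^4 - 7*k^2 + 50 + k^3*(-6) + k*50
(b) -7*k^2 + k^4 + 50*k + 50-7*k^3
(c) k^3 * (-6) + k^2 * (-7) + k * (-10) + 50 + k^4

Adding the polynomials and combining like terms:
(k^3 - 4*k^2 + k*(-5)) + (k^4 + k^3*(-7) - 3*k^2 + 50 + 55*k)
= k^4 - 7*k^2 + 50 + k^3*(-6) + k*50
a) k^4 - 7*k^2 + 50 + k^3*(-6) + k*50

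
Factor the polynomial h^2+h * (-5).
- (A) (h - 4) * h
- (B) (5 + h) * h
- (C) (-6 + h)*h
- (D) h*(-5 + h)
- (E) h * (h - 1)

We need to factor h^2+h * (-5).
The factored form is h*(-5 + h).
D) h*(-5 + h)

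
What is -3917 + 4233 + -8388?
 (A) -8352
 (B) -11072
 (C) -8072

First: -3917 + 4233 = 316
Then: 316 + -8388 = -8072
C) -8072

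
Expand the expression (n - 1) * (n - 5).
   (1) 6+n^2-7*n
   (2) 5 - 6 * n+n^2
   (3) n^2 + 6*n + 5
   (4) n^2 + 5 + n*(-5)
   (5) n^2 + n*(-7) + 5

Expanding (n - 1) * (n - 5):
= 5 - 6 * n+n^2
2) 5 - 6 * n+n^2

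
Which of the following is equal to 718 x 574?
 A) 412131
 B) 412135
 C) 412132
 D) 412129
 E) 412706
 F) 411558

718 * 574 = 412132
C) 412132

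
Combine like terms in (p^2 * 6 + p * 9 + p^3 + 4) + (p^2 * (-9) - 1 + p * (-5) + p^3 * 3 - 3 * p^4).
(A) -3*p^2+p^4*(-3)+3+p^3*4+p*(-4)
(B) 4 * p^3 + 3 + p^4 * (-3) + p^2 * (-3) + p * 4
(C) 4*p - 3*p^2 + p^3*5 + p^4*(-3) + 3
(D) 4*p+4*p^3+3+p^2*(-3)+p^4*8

Adding the polynomials and combining like terms:
(p^2*6 + p*9 + p^3 + 4) + (p^2*(-9) - 1 + p*(-5) + p^3*3 - 3*p^4)
= 4 * p^3 + 3 + p^4 * (-3) + p^2 * (-3) + p * 4
B) 4 * p^3 + 3 + p^4 * (-3) + p^2 * (-3) + p * 4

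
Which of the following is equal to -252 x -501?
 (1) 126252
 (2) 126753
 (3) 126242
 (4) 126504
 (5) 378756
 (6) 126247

-252 * -501 = 126252
1) 126252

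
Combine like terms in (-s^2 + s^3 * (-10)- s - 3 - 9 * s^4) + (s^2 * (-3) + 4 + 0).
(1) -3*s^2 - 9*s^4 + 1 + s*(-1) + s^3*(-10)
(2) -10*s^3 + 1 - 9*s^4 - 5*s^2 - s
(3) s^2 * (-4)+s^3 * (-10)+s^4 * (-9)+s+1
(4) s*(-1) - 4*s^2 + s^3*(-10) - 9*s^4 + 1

Adding the polynomials and combining like terms:
(-s^2 + s^3*(-10) - s - 3 - 9*s^4) + (s^2*(-3) + 4 + 0)
= s*(-1) - 4*s^2 + s^3*(-10) - 9*s^4 + 1
4) s*(-1) - 4*s^2 + s^3*(-10) - 9*s^4 + 1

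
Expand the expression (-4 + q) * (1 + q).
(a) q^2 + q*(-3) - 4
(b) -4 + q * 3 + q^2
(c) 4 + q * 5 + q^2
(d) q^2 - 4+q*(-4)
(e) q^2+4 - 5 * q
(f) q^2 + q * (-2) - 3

Expanding (-4 + q) * (1 + q):
= q^2 + q*(-3) - 4
a) q^2 + q*(-3) - 4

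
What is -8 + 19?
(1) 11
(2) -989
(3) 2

-8 + 19 = 11
1) 11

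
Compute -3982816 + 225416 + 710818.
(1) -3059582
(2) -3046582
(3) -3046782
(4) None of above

First: -3982816 + 225416 = -3757400
Then: -3757400 + 710818 = -3046582
2) -3046582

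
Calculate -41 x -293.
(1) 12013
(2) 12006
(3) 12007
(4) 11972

-41 * -293 = 12013
1) 12013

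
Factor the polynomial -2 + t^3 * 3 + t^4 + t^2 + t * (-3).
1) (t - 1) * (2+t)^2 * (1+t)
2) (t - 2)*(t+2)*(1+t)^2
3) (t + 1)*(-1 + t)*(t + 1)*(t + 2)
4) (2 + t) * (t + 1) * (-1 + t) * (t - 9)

We need to factor -2 + t^3 * 3 + t^4 + t^2 + t * (-3).
The factored form is (t + 1)*(-1 + t)*(t + 1)*(t + 2).
3) (t + 1)*(-1 + t)*(t + 1)*(t + 2)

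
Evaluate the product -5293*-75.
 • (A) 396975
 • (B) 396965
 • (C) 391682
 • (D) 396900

-5293 * -75 = 396975
A) 396975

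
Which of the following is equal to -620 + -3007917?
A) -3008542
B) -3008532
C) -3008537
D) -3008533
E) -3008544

-620 + -3007917 = -3008537
C) -3008537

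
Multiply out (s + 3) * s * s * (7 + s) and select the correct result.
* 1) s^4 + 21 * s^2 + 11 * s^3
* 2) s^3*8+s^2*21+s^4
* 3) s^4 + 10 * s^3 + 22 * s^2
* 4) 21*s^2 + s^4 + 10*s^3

Expanding (s + 3) * s * s * (7 + s):
= 21*s^2 + s^4 + 10*s^3
4) 21*s^2 + s^4 + 10*s^3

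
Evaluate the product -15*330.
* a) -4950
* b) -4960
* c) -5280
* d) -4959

-15 * 330 = -4950
a) -4950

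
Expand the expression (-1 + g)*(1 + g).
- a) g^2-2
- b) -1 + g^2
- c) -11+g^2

Expanding (-1 + g)*(1 + g):
= -1 + g^2
b) -1 + g^2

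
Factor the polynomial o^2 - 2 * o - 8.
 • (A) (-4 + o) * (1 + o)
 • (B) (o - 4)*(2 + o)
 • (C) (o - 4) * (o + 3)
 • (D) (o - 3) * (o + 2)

We need to factor o^2 - 2 * o - 8.
The factored form is (o - 4)*(2 + o).
B) (o - 4)*(2 + o)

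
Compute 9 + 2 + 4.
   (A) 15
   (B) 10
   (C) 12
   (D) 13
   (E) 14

First: 9 + 2 = 11
Then: 11 + 4 = 15
A) 15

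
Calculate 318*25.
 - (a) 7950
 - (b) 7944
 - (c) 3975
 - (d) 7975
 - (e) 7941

318 * 25 = 7950
a) 7950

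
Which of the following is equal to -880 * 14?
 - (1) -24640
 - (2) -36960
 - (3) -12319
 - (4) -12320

-880 * 14 = -12320
4) -12320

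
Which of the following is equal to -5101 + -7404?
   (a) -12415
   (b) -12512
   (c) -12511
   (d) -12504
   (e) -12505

-5101 + -7404 = -12505
e) -12505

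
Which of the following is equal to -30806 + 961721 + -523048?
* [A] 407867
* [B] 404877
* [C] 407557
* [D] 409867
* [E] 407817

First: -30806 + 961721 = 930915
Then: 930915 + -523048 = 407867
A) 407867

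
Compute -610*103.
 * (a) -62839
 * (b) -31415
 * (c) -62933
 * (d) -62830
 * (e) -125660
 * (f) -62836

-610 * 103 = -62830
d) -62830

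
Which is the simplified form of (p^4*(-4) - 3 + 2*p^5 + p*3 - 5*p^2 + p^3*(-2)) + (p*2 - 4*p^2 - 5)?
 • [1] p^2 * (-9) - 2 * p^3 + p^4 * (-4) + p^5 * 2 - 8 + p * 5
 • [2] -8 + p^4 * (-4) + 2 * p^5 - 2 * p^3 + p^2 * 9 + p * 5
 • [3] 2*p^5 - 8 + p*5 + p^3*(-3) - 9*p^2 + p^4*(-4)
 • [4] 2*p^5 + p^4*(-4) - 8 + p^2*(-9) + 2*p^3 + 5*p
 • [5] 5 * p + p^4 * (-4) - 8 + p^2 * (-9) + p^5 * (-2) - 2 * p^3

Adding the polynomials and combining like terms:
(p^4*(-4) - 3 + 2*p^5 + p*3 - 5*p^2 + p^3*(-2)) + (p*2 - 4*p^2 - 5)
= p^2 * (-9) - 2 * p^3 + p^4 * (-4) + p^5 * 2 - 8 + p * 5
1) p^2 * (-9) - 2 * p^3 + p^4 * (-4) + p^5 * 2 - 8 + p * 5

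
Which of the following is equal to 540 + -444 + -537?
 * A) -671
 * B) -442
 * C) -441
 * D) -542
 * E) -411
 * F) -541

First: 540 + -444 = 96
Then: 96 + -537 = -441
C) -441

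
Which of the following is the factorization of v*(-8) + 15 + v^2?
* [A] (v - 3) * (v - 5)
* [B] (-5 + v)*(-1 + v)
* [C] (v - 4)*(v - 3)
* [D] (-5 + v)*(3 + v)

We need to factor v*(-8) + 15 + v^2.
The factored form is (v - 3) * (v - 5).
A) (v - 3) * (v - 5)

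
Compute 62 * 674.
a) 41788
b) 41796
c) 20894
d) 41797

62 * 674 = 41788
a) 41788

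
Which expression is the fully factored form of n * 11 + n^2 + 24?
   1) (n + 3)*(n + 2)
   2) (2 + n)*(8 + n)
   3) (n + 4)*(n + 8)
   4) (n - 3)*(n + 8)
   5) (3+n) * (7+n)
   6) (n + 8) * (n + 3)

We need to factor n * 11 + n^2 + 24.
The factored form is (n + 8) * (n + 3).
6) (n + 8) * (n + 3)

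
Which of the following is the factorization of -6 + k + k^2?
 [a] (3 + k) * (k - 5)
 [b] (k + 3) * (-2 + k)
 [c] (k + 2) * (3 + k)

We need to factor -6 + k + k^2.
The factored form is (k + 3) * (-2 + k).
b) (k + 3) * (-2 + k)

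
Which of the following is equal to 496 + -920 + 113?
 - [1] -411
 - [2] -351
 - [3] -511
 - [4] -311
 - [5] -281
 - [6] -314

First: 496 + -920 = -424
Then: -424 + 113 = -311
4) -311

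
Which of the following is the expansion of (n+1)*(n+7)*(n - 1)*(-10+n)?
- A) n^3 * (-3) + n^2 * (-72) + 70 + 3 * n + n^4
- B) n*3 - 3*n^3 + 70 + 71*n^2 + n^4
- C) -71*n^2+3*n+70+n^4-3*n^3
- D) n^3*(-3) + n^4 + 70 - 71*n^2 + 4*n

Expanding (n+1)*(n+7)*(n - 1)*(-10+n):
= -71*n^2+3*n+70+n^4-3*n^3
C) -71*n^2+3*n+70+n^4-3*n^3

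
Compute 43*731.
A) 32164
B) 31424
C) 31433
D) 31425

43 * 731 = 31433
C) 31433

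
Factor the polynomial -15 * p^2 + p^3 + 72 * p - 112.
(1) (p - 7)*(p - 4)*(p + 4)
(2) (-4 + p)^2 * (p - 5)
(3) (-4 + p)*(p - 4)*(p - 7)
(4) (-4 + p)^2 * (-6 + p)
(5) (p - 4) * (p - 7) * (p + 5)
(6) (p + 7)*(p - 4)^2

We need to factor -15 * p^2 + p^3 + 72 * p - 112.
The factored form is (-4 + p)*(p - 4)*(p - 7).
3) (-4 + p)*(p - 4)*(p - 7)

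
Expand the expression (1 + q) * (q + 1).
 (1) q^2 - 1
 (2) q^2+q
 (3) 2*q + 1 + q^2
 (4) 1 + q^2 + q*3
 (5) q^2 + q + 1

Expanding (1 + q) * (q + 1):
= 2*q + 1 + q^2
3) 2*q + 1 + q^2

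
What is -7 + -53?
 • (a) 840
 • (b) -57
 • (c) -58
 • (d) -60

-7 + -53 = -60
d) -60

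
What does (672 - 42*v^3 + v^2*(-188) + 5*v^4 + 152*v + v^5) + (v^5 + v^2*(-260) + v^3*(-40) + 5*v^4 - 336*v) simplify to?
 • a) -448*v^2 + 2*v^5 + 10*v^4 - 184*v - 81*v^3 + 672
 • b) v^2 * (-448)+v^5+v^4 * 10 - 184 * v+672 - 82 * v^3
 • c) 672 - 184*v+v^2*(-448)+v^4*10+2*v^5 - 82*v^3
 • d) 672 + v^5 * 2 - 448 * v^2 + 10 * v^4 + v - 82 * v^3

Adding the polynomials and combining like terms:
(672 - 42*v^3 + v^2*(-188) + 5*v^4 + 152*v + v^5) + (v^5 + v^2*(-260) + v^3*(-40) + 5*v^4 - 336*v)
= 672 - 184*v+v^2*(-448)+v^4*10+2*v^5 - 82*v^3
c) 672 - 184*v+v^2*(-448)+v^4*10+2*v^5 - 82*v^3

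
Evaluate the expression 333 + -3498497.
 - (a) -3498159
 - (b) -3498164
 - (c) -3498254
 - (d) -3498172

333 + -3498497 = -3498164
b) -3498164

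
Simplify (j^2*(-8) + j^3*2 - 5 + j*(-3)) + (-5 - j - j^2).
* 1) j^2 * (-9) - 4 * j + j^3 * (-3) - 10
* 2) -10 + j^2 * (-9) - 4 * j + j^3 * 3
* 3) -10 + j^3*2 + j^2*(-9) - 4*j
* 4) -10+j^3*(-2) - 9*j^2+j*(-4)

Adding the polynomials and combining like terms:
(j^2*(-8) + j^3*2 - 5 + j*(-3)) + (-5 - j - j^2)
= -10 + j^3*2 + j^2*(-9) - 4*j
3) -10 + j^3*2 + j^2*(-9) - 4*j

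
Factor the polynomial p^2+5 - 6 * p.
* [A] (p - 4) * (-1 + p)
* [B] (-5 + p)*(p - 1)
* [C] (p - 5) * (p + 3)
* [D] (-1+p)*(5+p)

We need to factor p^2+5 - 6 * p.
The factored form is (-5 + p)*(p - 1).
B) (-5 + p)*(p - 1)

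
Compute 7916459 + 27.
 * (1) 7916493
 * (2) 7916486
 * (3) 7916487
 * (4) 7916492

7916459 + 27 = 7916486
2) 7916486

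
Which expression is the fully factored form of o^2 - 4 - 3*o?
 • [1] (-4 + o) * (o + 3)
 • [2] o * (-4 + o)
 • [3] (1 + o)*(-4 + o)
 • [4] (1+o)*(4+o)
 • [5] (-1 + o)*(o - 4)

We need to factor o^2 - 4 - 3*o.
The factored form is (1 + o)*(-4 + o).
3) (1 + o)*(-4 + o)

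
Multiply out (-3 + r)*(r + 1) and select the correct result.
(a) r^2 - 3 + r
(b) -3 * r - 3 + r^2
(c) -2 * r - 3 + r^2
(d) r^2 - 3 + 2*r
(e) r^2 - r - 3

Expanding (-3 + r)*(r + 1):
= -2 * r - 3 + r^2
c) -2 * r - 3 + r^2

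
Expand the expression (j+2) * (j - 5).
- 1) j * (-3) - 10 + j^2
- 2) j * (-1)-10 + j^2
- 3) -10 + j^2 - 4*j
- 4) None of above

Expanding (j+2) * (j - 5):
= j * (-3) - 10 + j^2
1) j * (-3) - 10 + j^2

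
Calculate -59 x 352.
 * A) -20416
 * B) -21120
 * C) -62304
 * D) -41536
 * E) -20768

-59 * 352 = -20768
E) -20768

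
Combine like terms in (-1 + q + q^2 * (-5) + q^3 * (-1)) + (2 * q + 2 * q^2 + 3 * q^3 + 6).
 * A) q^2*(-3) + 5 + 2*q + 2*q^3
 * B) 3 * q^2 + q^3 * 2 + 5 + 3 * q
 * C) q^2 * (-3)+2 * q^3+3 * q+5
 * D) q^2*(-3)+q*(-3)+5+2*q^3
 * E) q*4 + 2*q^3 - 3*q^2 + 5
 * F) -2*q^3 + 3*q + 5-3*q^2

Adding the polynomials and combining like terms:
(-1 + q + q^2*(-5) + q^3*(-1)) + (2*q + 2*q^2 + 3*q^3 + 6)
= q^2 * (-3)+2 * q^3+3 * q+5
C) q^2 * (-3)+2 * q^3+3 * q+5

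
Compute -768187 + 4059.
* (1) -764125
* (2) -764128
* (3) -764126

-768187 + 4059 = -764128
2) -764128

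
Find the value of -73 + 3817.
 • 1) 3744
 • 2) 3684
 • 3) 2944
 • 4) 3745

-73 + 3817 = 3744
1) 3744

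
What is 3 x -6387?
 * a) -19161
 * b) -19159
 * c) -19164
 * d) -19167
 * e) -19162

3 * -6387 = -19161
a) -19161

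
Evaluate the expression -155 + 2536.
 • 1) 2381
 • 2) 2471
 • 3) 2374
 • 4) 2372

-155 + 2536 = 2381
1) 2381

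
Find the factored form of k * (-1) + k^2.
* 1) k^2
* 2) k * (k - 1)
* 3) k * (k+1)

We need to factor k * (-1) + k^2.
The factored form is k * (k - 1).
2) k * (k - 1)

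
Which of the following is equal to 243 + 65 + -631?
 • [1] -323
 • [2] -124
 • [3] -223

First: 243 + 65 = 308
Then: 308 + -631 = -323
1) -323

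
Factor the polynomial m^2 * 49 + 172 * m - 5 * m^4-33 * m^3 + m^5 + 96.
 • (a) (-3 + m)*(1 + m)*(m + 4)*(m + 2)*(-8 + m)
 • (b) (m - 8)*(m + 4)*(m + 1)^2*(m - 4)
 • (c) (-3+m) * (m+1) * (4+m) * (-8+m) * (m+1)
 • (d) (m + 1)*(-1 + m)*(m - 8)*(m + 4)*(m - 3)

We need to factor m^2 * 49 + 172 * m - 5 * m^4-33 * m^3 + m^5 + 96.
The factored form is (-3+m) * (m+1) * (4+m) * (-8+m) * (m+1).
c) (-3+m) * (m+1) * (4+m) * (-8+m) * (m+1)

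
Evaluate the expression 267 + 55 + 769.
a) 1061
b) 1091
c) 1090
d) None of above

First: 267 + 55 = 322
Then: 322 + 769 = 1091
b) 1091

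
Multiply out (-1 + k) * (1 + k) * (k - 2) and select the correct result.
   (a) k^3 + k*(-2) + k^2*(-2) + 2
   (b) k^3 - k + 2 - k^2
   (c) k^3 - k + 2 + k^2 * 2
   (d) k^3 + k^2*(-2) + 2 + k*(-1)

Expanding (-1 + k) * (1 + k) * (k - 2):
= k^3 + k^2*(-2) + 2 + k*(-1)
d) k^3 + k^2*(-2) + 2 + k*(-1)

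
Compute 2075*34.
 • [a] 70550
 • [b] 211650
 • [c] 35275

2075 * 34 = 70550
a) 70550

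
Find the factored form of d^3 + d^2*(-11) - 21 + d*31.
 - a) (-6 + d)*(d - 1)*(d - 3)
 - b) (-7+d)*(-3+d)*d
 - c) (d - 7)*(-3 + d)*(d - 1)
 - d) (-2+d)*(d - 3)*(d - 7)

We need to factor d^3 + d^2*(-11) - 21 + d*31.
The factored form is (d - 7)*(-3 + d)*(d - 1).
c) (d - 7)*(-3 + d)*(d - 1)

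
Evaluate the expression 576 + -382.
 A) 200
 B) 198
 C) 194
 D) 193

576 + -382 = 194
C) 194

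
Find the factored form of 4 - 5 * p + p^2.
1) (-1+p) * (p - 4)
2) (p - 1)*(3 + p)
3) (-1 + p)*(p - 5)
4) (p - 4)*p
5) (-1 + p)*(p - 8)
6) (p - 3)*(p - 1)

We need to factor 4 - 5 * p + p^2.
The factored form is (-1+p) * (p - 4).
1) (-1+p) * (p - 4)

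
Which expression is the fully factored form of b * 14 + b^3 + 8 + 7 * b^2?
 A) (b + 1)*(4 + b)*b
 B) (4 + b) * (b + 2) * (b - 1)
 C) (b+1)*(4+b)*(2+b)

We need to factor b * 14 + b^3 + 8 + 7 * b^2.
The factored form is (b+1)*(4+b)*(2+b).
C) (b+1)*(4+b)*(2+b)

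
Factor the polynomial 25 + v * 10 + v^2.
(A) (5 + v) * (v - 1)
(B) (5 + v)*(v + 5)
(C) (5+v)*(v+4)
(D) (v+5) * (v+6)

We need to factor 25 + v * 10 + v^2.
The factored form is (5 + v)*(v + 5).
B) (5 + v)*(v + 5)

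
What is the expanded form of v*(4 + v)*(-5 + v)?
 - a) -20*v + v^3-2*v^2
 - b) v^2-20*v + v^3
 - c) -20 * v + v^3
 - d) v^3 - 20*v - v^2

Expanding v*(4 + v)*(-5 + v):
= v^3 - 20*v - v^2
d) v^3 - 20*v - v^2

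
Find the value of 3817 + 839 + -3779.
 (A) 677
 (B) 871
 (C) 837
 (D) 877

First: 3817 + 839 = 4656
Then: 4656 + -3779 = 877
D) 877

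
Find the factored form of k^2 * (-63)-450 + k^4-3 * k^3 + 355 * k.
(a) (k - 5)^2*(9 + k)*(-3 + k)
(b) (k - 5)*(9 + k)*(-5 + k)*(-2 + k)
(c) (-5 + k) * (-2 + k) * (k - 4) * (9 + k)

We need to factor k^2 * (-63)-450 + k^4-3 * k^3 + 355 * k.
The factored form is (k - 5)*(9 + k)*(-5 + k)*(-2 + k).
b) (k - 5)*(9 + k)*(-5 + k)*(-2 + k)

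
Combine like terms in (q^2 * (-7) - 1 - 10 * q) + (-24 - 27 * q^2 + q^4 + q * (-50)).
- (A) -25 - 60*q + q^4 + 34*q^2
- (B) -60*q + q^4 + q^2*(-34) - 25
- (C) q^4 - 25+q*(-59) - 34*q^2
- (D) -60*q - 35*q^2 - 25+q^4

Adding the polynomials and combining like terms:
(q^2*(-7) - 1 - 10*q) + (-24 - 27*q^2 + q^4 + q*(-50))
= -60*q + q^4 + q^2*(-34) - 25
B) -60*q + q^4 + q^2*(-34) - 25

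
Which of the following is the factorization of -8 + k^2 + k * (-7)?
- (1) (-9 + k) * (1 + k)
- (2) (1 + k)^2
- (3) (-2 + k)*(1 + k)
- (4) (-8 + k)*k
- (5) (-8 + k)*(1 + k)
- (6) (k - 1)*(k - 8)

We need to factor -8 + k^2 + k * (-7).
The factored form is (-8 + k)*(1 + k).
5) (-8 + k)*(1 + k)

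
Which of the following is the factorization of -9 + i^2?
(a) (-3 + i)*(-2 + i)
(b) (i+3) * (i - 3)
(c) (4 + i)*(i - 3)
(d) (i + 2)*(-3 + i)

We need to factor -9 + i^2.
The factored form is (i+3) * (i - 3).
b) (i+3) * (i - 3)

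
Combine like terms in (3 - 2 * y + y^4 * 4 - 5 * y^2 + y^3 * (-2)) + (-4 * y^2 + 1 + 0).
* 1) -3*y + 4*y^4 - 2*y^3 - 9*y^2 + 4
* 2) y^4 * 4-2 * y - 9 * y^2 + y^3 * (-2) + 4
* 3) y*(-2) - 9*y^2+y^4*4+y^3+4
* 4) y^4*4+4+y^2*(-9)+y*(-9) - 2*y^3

Adding the polynomials and combining like terms:
(3 - 2*y + y^4*4 - 5*y^2 + y^3*(-2)) + (-4*y^2 + 1 + 0)
= y^4 * 4-2 * y - 9 * y^2 + y^3 * (-2) + 4
2) y^4 * 4-2 * y - 9 * y^2 + y^3 * (-2) + 4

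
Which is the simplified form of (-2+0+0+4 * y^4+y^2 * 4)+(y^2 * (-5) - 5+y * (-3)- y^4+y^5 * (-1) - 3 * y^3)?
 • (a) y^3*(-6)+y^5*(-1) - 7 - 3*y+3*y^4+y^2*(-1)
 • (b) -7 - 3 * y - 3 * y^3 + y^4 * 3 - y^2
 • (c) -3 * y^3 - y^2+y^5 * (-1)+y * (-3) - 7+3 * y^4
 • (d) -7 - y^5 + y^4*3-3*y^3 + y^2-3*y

Adding the polynomials and combining like terms:
(-2 + 0 + 0 + 4*y^4 + y^2*4) + (y^2*(-5) - 5 + y*(-3) - y^4 + y^5*(-1) - 3*y^3)
= -3 * y^3 - y^2+y^5 * (-1)+y * (-3) - 7+3 * y^4
c) -3 * y^3 - y^2+y^5 * (-1)+y * (-3) - 7+3 * y^4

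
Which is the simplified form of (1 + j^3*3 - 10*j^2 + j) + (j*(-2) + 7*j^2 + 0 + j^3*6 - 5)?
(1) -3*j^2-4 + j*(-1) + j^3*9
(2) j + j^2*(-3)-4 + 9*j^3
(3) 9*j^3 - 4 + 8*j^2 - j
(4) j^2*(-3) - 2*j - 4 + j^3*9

Adding the polynomials and combining like terms:
(1 + j^3*3 - 10*j^2 + j) + (j*(-2) + 7*j^2 + 0 + j^3*6 - 5)
= -3*j^2-4 + j*(-1) + j^3*9
1) -3*j^2-4 + j*(-1) + j^3*9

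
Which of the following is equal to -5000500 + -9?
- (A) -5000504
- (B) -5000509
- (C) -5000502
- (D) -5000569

-5000500 + -9 = -5000509
B) -5000509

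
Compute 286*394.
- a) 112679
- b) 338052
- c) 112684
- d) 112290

286 * 394 = 112684
c) 112684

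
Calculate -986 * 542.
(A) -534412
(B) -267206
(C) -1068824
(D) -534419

-986 * 542 = -534412
A) -534412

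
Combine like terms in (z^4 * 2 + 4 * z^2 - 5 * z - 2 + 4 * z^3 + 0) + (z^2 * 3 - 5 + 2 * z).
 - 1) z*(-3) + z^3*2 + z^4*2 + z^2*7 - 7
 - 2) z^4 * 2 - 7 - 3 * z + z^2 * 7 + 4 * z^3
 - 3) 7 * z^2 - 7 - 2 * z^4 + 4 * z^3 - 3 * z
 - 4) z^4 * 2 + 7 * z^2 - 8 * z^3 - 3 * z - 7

Adding the polynomials and combining like terms:
(z^4*2 + 4*z^2 - 5*z - 2 + 4*z^3 + 0) + (z^2*3 - 5 + 2*z)
= z^4 * 2 - 7 - 3 * z + z^2 * 7 + 4 * z^3
2) z^4 * 2 - 7 - 3 * z + z^2 * 7 + 4 * z^3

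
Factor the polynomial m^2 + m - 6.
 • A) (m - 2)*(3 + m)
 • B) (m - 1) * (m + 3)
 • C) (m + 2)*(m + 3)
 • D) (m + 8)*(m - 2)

We need to factor m^2 + m - 6.
The factored form is (m - 2)*(3 + m).
A) (m - 2)*(3 + m)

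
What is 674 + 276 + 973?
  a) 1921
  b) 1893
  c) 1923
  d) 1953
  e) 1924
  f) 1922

First: 674 + 276 = 950
Then: 950 + 973 = 1923
c) 1923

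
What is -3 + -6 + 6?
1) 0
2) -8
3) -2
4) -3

First: -3 + -6 = -9
Then: -9 + 6 = -3
4) -3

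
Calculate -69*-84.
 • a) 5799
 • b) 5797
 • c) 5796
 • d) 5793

-69 * -84 = 5796
c) 5796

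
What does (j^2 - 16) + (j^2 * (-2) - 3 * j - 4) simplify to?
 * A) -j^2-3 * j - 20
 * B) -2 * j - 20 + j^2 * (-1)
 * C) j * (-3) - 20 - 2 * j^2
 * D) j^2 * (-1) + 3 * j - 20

Adding the polynomials and combining like terms:
(j^2 - 16) + (j^2*(-2) - 3*j - 4)
= -j^2-3 * j - 20
A) -j^2-3 * j - 20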